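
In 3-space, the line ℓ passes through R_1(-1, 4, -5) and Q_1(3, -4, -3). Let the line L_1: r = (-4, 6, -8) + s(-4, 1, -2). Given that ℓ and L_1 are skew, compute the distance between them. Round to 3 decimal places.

A direction vector for ℓ is Q_1 − R_1 = (4, -8, 2).
Common perpendicular direction n = (4, -8, 2) × (-4, 1, -2) = (14, 0, -28).
With w = (-4, 6, -8) − (-1, 4, -5) = (-3, 2, -3), w · n = 42.
Distance = |w · n| / |n| = |42| / √980 ≈ 1.342.

1.342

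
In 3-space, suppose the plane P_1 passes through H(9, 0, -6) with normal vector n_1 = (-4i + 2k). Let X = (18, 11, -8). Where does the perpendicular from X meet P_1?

P_1: n_1·r = n_1·H gives -4x + 2z = -48.
Foot = X − λn with λ = (n·X − d)/|n|² = (-88 − (-48))/20 = -2.
Foot = (18, 11, -8) − (-2)·(-4, 0, 2) = (10, 11, -4).

(10, 11, -4)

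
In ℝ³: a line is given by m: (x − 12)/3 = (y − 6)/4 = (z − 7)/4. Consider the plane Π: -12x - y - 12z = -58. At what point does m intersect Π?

(6, -2, -1)

m has direction (3, 4, 4) through (12, 6, 7).
Substitute r = (12, 6, 7) + t(3, 4, 4) into the plane: -234 + (-88)t = -58, so t = -2.
Intersection: (12, 6, 7) + (-2)·(3, 4, 4) = (6, -2, -1).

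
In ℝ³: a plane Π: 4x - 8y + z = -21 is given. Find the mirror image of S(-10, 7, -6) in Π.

λ = (n·S − d)/|n|² = (-102 − (-21))/81 = -1.
Reflection = S − 2λn = (-10, 7, -6) − (-2)·(4, -8, 1) = (-2, -9, -4).

(-2, -9, -4)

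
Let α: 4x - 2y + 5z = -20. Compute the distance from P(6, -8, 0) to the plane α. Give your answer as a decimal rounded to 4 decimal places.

n·P − d = (4)·(6) + (-2)·(-8) + (5)·(0) − (-20) = 60; |n| = √45.
Distance = |60| / √45 = 60/√45 ≈ 8.9443.

8.9443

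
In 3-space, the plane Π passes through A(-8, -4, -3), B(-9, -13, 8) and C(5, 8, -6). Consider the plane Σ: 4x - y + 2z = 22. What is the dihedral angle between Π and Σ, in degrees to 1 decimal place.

68.0

AB = (-1, -9, 11), AC = (13, 12, -3); a normal to Π is AB × AC = (-105, 140, 105).
Using A: Π has equation -105x + 140y + 105z = -35.
cos θ = |n₁·n₂| / (|n₁||n₂|) = |-350| / (√41650 · √21).
θ = arccos(0.37424) ≈ 68.0°.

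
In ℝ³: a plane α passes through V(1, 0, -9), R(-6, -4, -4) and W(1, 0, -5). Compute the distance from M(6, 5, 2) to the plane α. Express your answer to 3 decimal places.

VR = (-7, -4, 5), VW = (0, 0, 4); a normal to α is VR × VW = (-16, 28, 0).
Using V: α has equation -16x + 28y = -16.
n·M − d = (-16)·(6) + (28)·(5) + (0)·(2) − (-16) = 60; |n| = √1040.
Distance = |60| / √1040 = 60/√1040 ≈ 1.861.

1.861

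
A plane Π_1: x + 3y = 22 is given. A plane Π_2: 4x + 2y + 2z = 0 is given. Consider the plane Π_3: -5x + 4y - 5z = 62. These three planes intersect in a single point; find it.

(-2, 8, -4)

Solving the 3×3 linear system x + 3y = 22, 4x + 2y + 2z = 0, -5x + 4y - 5z = 62 (e.g. by elimination or Cramer's rule, determinant = 12) gives (-2, 8, -4).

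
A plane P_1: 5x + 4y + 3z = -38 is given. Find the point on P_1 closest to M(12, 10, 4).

Foot = M − λn with λ = (n·M − d)/|n|² = (112 − (-38))/50 = 3.
Foot = (12, 10, 4) − 3·(5, 4, 3) = (-3, -2, -5).

(-3, -2, -5)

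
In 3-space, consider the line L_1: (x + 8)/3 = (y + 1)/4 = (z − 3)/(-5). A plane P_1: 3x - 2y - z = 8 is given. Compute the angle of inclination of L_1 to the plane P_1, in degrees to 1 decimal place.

L_1 has direction (3, 4, -5) through (-8, -1, 3).
sin θ = |n·v| / (|n||v|) = |6| / (√14 · √50) = 0.22678.
θ ≈ 13.1°.

13.1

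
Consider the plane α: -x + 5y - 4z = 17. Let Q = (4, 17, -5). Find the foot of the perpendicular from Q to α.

Foot = Q − λn with λ = (n·Q − d)/|n|² = (101 − 17)/42 = 2.
Foot = (4, 17, -5) − 2·(-1, 5, -4) = (6, 7, 3).

(6, 7, 3)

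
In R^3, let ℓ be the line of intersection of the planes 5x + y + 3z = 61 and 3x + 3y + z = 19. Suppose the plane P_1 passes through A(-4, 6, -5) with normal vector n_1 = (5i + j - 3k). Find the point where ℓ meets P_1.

(7, -4, 10)

Direction of ℓ: (5, 1, 3) × (3, 3, 1) = (-8, 4, 12).
A point on ℓ: solving the two plane equations with x = 5 gives (5, -3, 13).
P_1: n_1·r = n_1·A gives 5x + y - 3z = 1.
Substitute r = (5, -3, 13) + t(-8, 4, 12) into the plane: -17 + (-72)t = 1, so t = -1/4.
Intersection: (5, -3, 13) + (-1/4)·(-8, 4, 12) = (7, -4, 10).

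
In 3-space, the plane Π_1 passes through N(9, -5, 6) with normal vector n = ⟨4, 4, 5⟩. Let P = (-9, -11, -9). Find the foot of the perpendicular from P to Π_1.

Π_1: n·r = n·N gives 4x + 4y + 5z = 46.
Foot = P − λn with λ = (n·P − d)/|n|² = (-125 − 46)/57 = -3.
Foot = (-9, -11, -9) − (-3)·(4, 4, 5) = (3, 1, 6).

(3, 1, 6)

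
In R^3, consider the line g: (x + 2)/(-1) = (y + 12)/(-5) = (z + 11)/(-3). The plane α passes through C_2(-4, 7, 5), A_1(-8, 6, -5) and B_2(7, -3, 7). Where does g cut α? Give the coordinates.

g has direction (-1, -5, -3) through (-2, -12, -11).
C_2A_1 = (-4, -1, -10), C_2B_2 = (11, -10, 2); a normal to α is C_2A_1 × C_2B_2 = (-102, -102, 51).
Using C_2: α has equation -102x - 102y + 51z = -51.
Substitute r = (-2, -12, -11) + t(-1, -5, -3) into the plane: 867 + 459t = -51, so t = -2.
Intersection: (-2, -12, -11) + (-2)·(-1, -5, -3) = (0, -2, -5).

(0, -2, -5)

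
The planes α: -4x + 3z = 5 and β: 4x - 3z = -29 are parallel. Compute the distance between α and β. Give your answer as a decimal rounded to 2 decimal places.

4.80

Rescale β by 1/(-1): -4x + 3z = 29. Then distance = |5 − 29| / √25 ≈ 4.80.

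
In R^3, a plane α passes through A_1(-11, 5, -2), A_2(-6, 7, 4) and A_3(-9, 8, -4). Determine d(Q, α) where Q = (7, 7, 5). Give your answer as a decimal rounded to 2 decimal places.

A_1A_2 = (5, 2, 6), A_1A_3 = (2, 3, -2); a normal to α is A_1A_2 × A_1A_3 = (-22, 22, 11).
Using A_1: α has equation -22x + 22y + 11z = 330.
n·Q − d = (-22)·(7) + (22)·(7) + (11)·(5) − 330 = -275; |n| = √1089.
Distance = |-275| / √1089 = 275/√1089 ≈ 8.33.

8.33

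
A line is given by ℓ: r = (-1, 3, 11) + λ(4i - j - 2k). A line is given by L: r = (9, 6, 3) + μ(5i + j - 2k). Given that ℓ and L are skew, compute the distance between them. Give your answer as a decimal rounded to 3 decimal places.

3.781

Common perpendicular direction n = (4, -1, -2) × (5, 1, -2) = (4, -2, 9).
With w = (9, 6, 3) − (-1, 3, 11) = (10, 3, -8), w · n = -38.
Distance = |w · n| / |n| = |-38| / √101 ≈ 3.781.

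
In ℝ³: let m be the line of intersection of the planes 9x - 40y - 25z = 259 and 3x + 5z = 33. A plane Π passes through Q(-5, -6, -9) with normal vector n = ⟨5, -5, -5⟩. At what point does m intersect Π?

Direction of m: (9, -40, -25) × (3, 0, 5) = (-200, -120, 120).
A point on m: solving the two plane equations with x = 1 gives (1, -10, 6).
Π: n·r = n·Q gives 5x - 5y - 5z = 50.
Substitute r = (1, -10, 6) + t(-200, -120, 120) into the plane: 25 + (-1000)t = 50, so t = -1/40.
Intersection: (1, -10, 6) + (-1/40)·(-200, -120, 120) = (6, -7, 3).

(6, -7, 3)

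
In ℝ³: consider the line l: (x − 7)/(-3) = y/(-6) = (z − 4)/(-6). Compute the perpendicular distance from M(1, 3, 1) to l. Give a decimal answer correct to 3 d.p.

7.071

l has direction (-3, -6, -6) through (7, 0, 4).
Taking (7, 0, 4) on l with direction v = (-3, -6, -6): w = M − (7, 0, 4) = (-6, 3, -3), and w × v = (-36, -27, 45).
Distance = |w × v| / |v| = √4050 / √81 ≈ 7.071.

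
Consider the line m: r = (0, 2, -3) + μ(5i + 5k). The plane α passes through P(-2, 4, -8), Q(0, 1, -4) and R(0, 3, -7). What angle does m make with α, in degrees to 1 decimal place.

29.1

PQ = (2, -3, 4), PR = (2, -1, 1); a normal to α is PQ × PR = (1, 6, 4).
Using P: α has equation x + 6y + 4z = -10.
sin θ = |n·v| / (|n||v|) = |25| / (√53 · √50) = 0.48564.
θ ≈ 29.1°.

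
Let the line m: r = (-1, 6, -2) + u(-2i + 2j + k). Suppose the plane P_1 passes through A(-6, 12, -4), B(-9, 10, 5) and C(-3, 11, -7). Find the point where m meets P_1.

(-3, 8, -1)

AB = (-3, -2, 9), AC = (3, -1, -3); a normal to P_1 is AB × AC = (15, 18, 9).
Using A: P_1 has equation 15x + 18y + 9z = 90.
Substitute r = (-1, 6, -2) + t(-2, 2, 1) into the plane: 75 + 15t = 90, so t = 1.
Intersection: (-1, 6, -2) + 1·(-2, 2, 1) = (-3, 8, -1).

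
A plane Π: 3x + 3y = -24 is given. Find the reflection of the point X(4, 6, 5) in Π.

(-14, -12, 5)

λ = (n·X − d)/|n|² = (30 − (-24))/18 = 3.
Reflection = X − 2λn = (4, 6, 5) − 6·(3, 3, 0) = (-14, -12, 5).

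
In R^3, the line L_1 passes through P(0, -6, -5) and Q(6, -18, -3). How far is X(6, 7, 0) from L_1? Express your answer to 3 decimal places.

12.816

A direction vector for L_1 is Q − P = (6, -12, 2).
Taking (0, -6, -5) on L_1 with direction v = (6, -12, 2): w = X − (0, -6, -5) = (6, 13, 5), and w × v = (86, 18, -150).
Distance = |w × v| / |v| = √30220 / √184 ≈ 12.816.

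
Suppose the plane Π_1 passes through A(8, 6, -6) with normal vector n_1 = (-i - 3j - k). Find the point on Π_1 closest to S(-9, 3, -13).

Π_1: n_1·r = n_1·A gives -x - 3y - z = -20.
Foot = S − λn with λ = (n·S − d)/|n|² = (13 − (-20))/11 = 3.
Foot = (-9, 3, -13) − 3·(-1, -3, -1) = (-6, 12, -10).

(-6, 12, -10)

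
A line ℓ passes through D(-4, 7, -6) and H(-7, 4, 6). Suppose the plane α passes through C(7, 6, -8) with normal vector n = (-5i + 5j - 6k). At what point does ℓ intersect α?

A direction vector for ℓ is H − D = (-3, -3, 12).
α: n·r = n·C gives -5x + 5y - 6z = 43.
Substitute r = (-4, 7, -6) + t(-3, -3, 12) into the plane: 91 + (-72)t = 43, so t = 2/3.
Intersection: (-4, 7, -6) + (2/3)·(-3, -3, 12) = (-6, 5, 2).

(-6, 5, 2)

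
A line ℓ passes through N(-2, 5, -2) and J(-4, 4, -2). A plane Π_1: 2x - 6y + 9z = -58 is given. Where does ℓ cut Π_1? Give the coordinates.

A direction vector for ℓ is J − N = (-2, -1, 0).
Substitute r = (-2, 5, -2) + t(-2, -1, 0) into the plane: -52 + 2t = -58, so t = -3.
Intersection: (-2, 5, -2) + (-3)·(-2, -1, 0) = (4, 8, -2).

(4, 8, -2)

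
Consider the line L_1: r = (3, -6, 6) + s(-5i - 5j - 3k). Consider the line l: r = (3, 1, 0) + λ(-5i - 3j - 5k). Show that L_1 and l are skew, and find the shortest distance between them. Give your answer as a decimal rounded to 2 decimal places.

Common perpendicular direction n = (-5, -5, -3) × (-5, -3, -5) = (16, -10, -10).
With w = (3, 1, 0) − (3, -6, 6) = (0, 7, -6), w · n = -10.
Since n ≠ 0 the lines are not parallel, and w · n = -10 ≠ 0 so they do not intersect; hence they are skew.
Distance = |w · n| / |n| = |-10| / √456 ≈ 0.47.

0.47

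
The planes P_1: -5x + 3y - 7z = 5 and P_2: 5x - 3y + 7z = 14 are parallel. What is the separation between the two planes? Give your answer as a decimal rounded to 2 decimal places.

2.09

Rescale P_2 by 1/(-1): -5x + 3y - 7z = -14. Then distance = |5 − (-14)| / √83 ≈ 2.09.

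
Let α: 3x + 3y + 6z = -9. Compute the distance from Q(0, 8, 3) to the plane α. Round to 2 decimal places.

6.94

n·Q − d = (3)·(0) + (3)·(8) + (6)·(3) − (-9) = 51; |n| = √54.
Distance = |51| / √54 = 51/√54 ≈ 6.94.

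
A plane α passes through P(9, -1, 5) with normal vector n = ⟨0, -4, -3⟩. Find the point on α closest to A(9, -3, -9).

α: n·r = n·P gives -4y - 3z = -11.
Foot = A − λn with λ = (n·A − d)/|n|² = (39 − (-11))/25 = 2.
Foot = (9, -3, -9) − 2·(0, -4, -3) = (9, 5, -3).

(9, 5, -3)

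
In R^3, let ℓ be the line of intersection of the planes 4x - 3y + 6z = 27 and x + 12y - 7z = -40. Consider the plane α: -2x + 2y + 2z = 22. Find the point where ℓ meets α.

Direction of ℓ: (4, -3, 6) × (1, 12, -7) = (-51, 34, 51).
A point on ℓ: solving the two plane equations with x = -6 gives (-6, 3, 10).
Substitute r = (-6, 3, 10) + t(-51, 34, 51) into the plane: 38 + 272t = 22, so t = -1/17.
Intersection: (-6, 3, 10) + (-1/17)·(-51, 34, 51) = (-3, 1, 7).

(-3, 1, 7)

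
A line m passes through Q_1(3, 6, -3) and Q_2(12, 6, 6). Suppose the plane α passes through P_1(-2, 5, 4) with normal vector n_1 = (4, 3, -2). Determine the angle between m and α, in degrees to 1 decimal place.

15.2

A direction vector for m is Q_2 − Q_1 = (9, 0, 9).
α: n_1·r = n_1·P_1 gives 4x + 3y - 2z = -1.
sin θ = |n·v| / (|n||v|) = |18| / (√29 · √162) = 0.26261.
θ ≈ 15.2°.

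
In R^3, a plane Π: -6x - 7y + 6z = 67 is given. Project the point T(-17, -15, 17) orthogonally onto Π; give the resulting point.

(-5, -1, 5)

Foot = T − λn with λ = (n·T − d)/|n|² = (309 − 67)/121 = 2.
Foot = (-17, -15, 17) − 2·(-6, -7, 6) = (-5, -1, 5).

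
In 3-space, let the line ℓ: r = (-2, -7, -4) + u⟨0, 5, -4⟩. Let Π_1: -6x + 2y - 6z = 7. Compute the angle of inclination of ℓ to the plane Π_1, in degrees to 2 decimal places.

sin θ = |n·v| / (|n||v|) = |34| / (√76 · √41) = 0.60909.
θ ≈ 37.52°.

37.52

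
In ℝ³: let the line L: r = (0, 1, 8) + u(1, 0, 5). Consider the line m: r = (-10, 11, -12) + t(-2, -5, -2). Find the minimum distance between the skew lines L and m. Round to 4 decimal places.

Common perpendicular direction n = (1, 0, 5) × (-2, -5, -2) = (25, -8, -5).
With w = (-10, 11, -12) − (0, 1, 8) = (-10, 10, -20), w · n = -230.
Distance = |w · n| / |n| = |-230| / √714 ≈ 8.6075.

8.6075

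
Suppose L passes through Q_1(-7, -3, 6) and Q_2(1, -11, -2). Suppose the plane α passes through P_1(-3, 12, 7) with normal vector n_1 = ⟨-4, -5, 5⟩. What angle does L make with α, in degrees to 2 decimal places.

16.52

A direction vector for L is Q_2 − Q_1 = (8, -8, -8).
α: n_1·r = n_1·P_1 gives -4x - 5y + 5z = -13.
sin θ = |n·v| / (|n||v|) = |-32| / (√66 · √192) = 0.28427.
θ ≈ 16.52°.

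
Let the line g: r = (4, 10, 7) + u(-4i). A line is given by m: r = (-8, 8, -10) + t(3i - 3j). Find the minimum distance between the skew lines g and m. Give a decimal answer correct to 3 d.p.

17.000

Common perpendicular direction n = (-4, 0, 0) × (3, -3, 0) = (0, 0, 12).
With w = (-8, 8, -10) − (4, 10, 7) = (-12, -2, -17), w · n = -204.
Distance = |w · n| / |n| = |-204| / √144 ≈ 17.000.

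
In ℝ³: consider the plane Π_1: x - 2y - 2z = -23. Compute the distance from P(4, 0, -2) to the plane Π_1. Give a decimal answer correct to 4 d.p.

10.3333

n·P − d = (1)·(4) + (-2)·(0) + (-2)·(-2) − (-23) = 31; |n| = √9.
Distance = |31| / √9 = 31/√9 ≈ 10.3333.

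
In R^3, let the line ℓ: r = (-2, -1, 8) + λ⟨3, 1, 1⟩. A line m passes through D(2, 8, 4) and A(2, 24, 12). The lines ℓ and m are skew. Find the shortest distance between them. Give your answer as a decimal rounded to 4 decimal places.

A direction vector for m is A − D = (0, 16, 8).
Common perpendicular direction n = (3, 1, 1) × (0, 16, 8) = (-8, -24, 48).
With w = (2, 8, 4) − (-2, -1, 8) = (4, 9, -4), w · n = -440.
Distance = |w · n| / |n| = |-440| / √2944 ≈ 8.1093.

8.1093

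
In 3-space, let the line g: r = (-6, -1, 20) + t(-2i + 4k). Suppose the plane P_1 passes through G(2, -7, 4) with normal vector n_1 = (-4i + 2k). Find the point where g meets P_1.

(2, -1, 4)

P_1: n_1·r = n_1·G gives -4x + 2z = 0.
Substitute r = (-6, -1, 20) + t(-2, 0, 4) into the plane: 64 + 16t = 0, so t = -4.
Intersection: (-6, -1, 20) + (-4)·(-2, 0, 4) = (2, -1, 4).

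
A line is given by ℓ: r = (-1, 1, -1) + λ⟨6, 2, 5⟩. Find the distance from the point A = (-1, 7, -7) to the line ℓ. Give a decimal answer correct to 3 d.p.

8.186

Taking (-1, 1, -1) on ℓ with direction v = (6, 2, 5): w = A − (-1, 1, -1) = (0, 6, -6), and w × v = (42, -36, -36).
Distance = |w × v| / |v| = √4356 / √65 ≈ 8.186.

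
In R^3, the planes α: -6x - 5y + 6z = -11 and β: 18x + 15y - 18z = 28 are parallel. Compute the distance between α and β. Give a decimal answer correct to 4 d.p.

0.1692

Rescale β by 1/(-3): -6x - 5y + 6z = -28/3. Then distance = |-11 − (-28/3)| / √97 ≈ 0.1692.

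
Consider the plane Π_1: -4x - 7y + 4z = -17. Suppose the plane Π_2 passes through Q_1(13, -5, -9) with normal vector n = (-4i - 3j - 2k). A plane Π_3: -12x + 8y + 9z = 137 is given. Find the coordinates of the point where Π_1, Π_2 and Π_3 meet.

(-3, 7, 5)

Π_2: n·r = n·Q_1 gives -4x - 3y - 2z = -19.
Solving the 3×3 linear system -4x - 7y + 4z = -17, -4x - 3y - 2z = -19, -12x + 8y + 9z = 137 (e.g. by elimination or Cramer's rule, determinant = -648) gives (-3, 7, 5).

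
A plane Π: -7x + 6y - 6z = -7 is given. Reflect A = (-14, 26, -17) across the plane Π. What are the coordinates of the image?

(28, -10, 19)

λ = (n·A − d)/|n|² = (356 − (-7))/121 = 3.
Reflection = A − 2λn = (-14, 26, -17) − 6·(-7, 6, -6) = (28, -10, 19).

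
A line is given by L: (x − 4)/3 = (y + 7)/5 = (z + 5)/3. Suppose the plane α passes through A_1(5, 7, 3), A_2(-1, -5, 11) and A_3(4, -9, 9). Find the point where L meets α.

(10, 3, 1)

L has direction (3, 5, 3) through (4, -7, -5).
A_1A_2 = (-6, -12, 8), A_1A_3 = (-1, -16, 6); a normal to α is A_1A_2 × A_1A_3 = (56, 28, 84).
Using A_1: α has equation 56x + 28y + 84z = 728.
Substitute r = (4, -7, -5) + t(3, 5, 3) into the plane: -392 + 560t = 728, so t = 2.
Intersection: (4, -7, -5) + 2·(3, 5, 3) = (10, 3, 1).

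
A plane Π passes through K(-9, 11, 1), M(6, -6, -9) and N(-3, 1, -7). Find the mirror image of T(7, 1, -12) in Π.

KM = (15, -17, -10), KN = (6, -10, -8); a normal to Π is KM × KN = (36, 60, -48).
Using K: Π has equation 36x + 60y - 48z = 288.
λ = (n·T − d)/|n|² = (888 − 288)/7200 = 1/12.
Reflection = T − 2λn = (7, 1, -12) − (1/6)·(36, 60, -48) = (1, -9, -4).

(1, -9, -4)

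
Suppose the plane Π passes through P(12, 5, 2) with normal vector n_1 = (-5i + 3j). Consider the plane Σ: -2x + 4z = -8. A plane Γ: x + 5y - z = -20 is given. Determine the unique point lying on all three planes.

Π: n_1·r = n_1·P gives -5x + 3y = -45.
Solving the 3×3 linear system -5x + 3y = -45, -2x + 4z = -8, x + 5y - z = -20 (e.g. by elimination or Cramer's rule, determinant = 106) gives (6, -5, 1).

(6, -5, 1)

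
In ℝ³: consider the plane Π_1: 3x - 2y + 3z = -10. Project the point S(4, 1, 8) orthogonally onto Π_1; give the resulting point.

(-2, 5, 2)

Foot = S − λn with λ = (n·S − d)/|n|² = (34 − (-10))/22 = 2.
Foot = (4, 1, 8) − 2·(3, -2, 3) = (-2, 5, 2).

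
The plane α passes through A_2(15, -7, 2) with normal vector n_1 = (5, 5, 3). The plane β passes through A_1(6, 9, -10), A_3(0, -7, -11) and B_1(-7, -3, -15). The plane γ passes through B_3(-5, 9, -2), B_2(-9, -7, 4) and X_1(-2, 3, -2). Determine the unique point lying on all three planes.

(9, 5, -8)

α: n_1·r = n_1·A_2 gives 5x + 5y + 3z = 46.
A_1A_3 = (-6, -16, -1), A_1B_1 = (-13, -12, -5); a normal to β is A_1A_3 × A_1B_1 = (68, -17, -136).
Using A_1: β has equation 68x - 17y - 136z = 1615.
B_3B_2 = (-4, -16, 6), B_3X_1 = (3, -6, 0); a normal to γ is B_3B_2 × B_3X_1 = (36, 18, 72).
Using B_3: γ has equation 36x + 18y + 72z = -162.
Solving the 3×3 linear system 5x + 5y + 3z = 46, 68x - 17y - 136z = 1615, 36x + 18y + 72z = -162 (e.g. by elimination or Cramer's rule, determinant = -37332) gives (9, 5, -8).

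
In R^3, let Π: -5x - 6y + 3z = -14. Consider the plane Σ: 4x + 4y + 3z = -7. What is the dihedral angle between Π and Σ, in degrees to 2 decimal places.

49.21

cos θ = |n₁·n₂| / (|n₁||n₂|) = |-35| / (√70 · √41).
θ = arccos(0.65332) ≈ 49.21°.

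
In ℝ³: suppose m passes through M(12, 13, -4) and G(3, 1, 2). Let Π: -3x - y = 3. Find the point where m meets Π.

A direction vector for m is G − M = (-9, -12, 6).
Substitute r = (12, 13, -4) + t(-9, -12, 6) into the plane: -49 + 39t = 3, so t = 4/3.
Intersection: (12, 13, -4) + (4/3)·(-9, -12, 6) = (0, -3, 4).

(0, -3, 4)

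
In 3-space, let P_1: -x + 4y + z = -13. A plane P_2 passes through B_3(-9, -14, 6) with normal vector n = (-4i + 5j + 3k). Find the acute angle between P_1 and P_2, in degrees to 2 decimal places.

25.84

P_2: n·r = n·B_3 gives -4x + 5y + 3z = -16.
cos θ = |n₁·n₂| / (|n₁||n₂|) = |27| / (√18 · √50).
θ = arccos(0.90000) ≈ 25.84°.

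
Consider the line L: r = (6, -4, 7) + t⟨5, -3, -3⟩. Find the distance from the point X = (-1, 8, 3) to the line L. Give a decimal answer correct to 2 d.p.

11.32

Taking (6, -4, 7) on L with direction v = (5, -3, -3): w = X − (6, -4, 7) = (-7, 12, -4), and w × v = (-48, -41, -39).
Distance = |w × v| / |v| = √5506 / √43 ≈ 11.32.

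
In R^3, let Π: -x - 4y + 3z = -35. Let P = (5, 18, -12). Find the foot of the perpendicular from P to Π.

Foot = P − λn with λ = (n·P − d)/|n|² = (-113 − (-35))/26 = -3.
Foot = (5, 18, -12) − (-3)·(-1, -4, 3) = (2, 6, -3).

(2, 6, -3)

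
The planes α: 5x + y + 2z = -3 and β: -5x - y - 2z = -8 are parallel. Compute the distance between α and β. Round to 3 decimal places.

2.008

Rescale β by 1/(-1): 5x + y + 2z = 8. Then distance = |-3 − 8| / √30 ≈ 2.008.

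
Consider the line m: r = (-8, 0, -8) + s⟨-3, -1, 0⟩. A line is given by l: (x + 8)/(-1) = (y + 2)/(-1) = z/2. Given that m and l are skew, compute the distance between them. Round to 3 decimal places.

l has direction (-1, -1, 2) through (-8, -2, 0).
Common perpendicular direction n = (-3, -1, 0) × (-1, -1, 2) = (-2, 6, 2).
With w = (-8, -2, 0) − (-8, 0, -8) = (0, -2, 8), w · n = 4.
Distance = |w · n| / |n| = |4| / √44 ≈ 0.603.

0.603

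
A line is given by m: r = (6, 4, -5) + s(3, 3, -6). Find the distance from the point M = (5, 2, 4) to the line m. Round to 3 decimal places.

3.536

Taking (6, 4, -5) on m with direction v = (3, 3, -6): w = M − (6, 4, -5) = (-1, -2, 9), and w × v = (-15, 21, 3).
Distance = |w × v| / |v| = √675 / √54 ≈ 3.536.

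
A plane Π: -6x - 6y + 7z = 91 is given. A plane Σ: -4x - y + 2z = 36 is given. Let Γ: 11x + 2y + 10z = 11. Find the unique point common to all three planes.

Solving the 3×3 linear system -6x - 6y + 7z = 91, -4x - y + 2z = 36, 11x + 2y + 10z = 11 (e.g. by elimination or Cramer's rule, determinant = -267) gives (-5, -2, 7).

(-5, -2, 7)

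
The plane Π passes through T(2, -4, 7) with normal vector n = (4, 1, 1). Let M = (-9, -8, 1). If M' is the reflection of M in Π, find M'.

(15, -2, 7)

Π: n·r = n·T gives 4x + y + z = 11.
λ = (n·M − d)/|n|² = (-43 − 11)/18 = -3.
Reflection = M − 2λn = (-9, -8, 1) − (-6)·(4, 1, 1) = (15, -2, 7).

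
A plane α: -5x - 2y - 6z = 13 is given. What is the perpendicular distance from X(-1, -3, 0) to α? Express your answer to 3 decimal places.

0.248

n·X − d = (-5)·(-1) + (-2)·(-3) + (-6)·(0) − 13 = -2; |n| = √65.
Distance = |-2| / √65 = 2/√65 ≈ 0.248.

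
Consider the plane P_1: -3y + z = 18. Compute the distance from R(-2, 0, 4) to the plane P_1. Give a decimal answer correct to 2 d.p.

4.43

n·R − d = (0)·(-2) + (-3)·(0) + (1)·(4) − 18 = -14; |n| = √10.
Distance = |-14| / √10 = 14/√10 ≈ 4.43.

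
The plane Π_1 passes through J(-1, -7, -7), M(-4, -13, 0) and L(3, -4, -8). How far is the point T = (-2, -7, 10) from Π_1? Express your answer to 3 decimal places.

JM = (-3, -6, 7), JL = (4, 3, -1); a normal to Π_1 is JM × JL = (-15, 25, 15).
Using J: Π_1 has equation -15x + 25y + 15z = -265.
n·T − d = (-15)·(-2) + (25)·(-7) + (15)·(10) − (-265) = 270; |n| = √1075.
Distance = |270| / √1075 = 270/√1075 ≈ 8.235.

8.235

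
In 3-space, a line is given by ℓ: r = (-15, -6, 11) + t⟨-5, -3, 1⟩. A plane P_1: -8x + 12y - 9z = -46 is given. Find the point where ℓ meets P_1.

(-10, -3, 10)

Substitute r = (-15, -6, 11) + t(-5, -3, 1) into the plane: -51 + (-5)t = -46, so t = -1.
Intersection: (-15, -6, 11) + (-1)·(-5, -3, 1) = (-10, -3, 10).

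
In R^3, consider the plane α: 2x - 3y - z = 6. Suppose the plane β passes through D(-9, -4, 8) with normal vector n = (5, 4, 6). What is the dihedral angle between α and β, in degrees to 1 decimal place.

75.9

β: n·r = n·D gives 5x + 4y + 6z = -13.
cos θ = |n₁·n₂| / (|n₁||n₂|) = |-8| / (√14 · √77).
θ = arccos(0.24366) ≈ 75.9°.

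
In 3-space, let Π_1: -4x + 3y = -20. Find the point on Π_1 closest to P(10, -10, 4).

Foot = P − λn with λ = (n·P − d)/|n|² = (-70 − (-20))/25 = -2.
Foot = (10, -10, 4) − (-2)·(-4, 3, 0) = (2, -4, 4).

(2, -4, 4)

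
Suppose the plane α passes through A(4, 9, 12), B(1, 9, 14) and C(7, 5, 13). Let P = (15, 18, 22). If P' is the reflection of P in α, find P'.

(-1, 0, -2)

AB = (-3, 0, 2), AC = (3, -4, 1); a normal to α is AB × AC = (8, 9, 12).
Using A: α has equation 8x + 9y + 12z = 257.
λ = (n·P − d)/|n|² = (546 − 257)/289 = 1.
Reflection = P − 2λn = (15, 18, 22) − 2·(8, 9, 12) = (-1, 0, -2).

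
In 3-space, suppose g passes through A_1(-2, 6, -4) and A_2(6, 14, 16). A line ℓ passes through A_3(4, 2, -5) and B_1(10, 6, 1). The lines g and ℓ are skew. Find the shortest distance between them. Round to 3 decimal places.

5.771

A direction vector for g is A_2 − A_1 = (8, 8, 20).
A direction vector for ℓ is B_1 − A_3 = (6, 4, 6).
Common perpendicular direction n = (8, 8, 20) × (6, 4, 6) = (-32, 72, -16).
With w = (4, 2, -5) − (-2, 6, -4) = (6, -4, -1), w · n = -464.
Distance = |w · n| / |n| = |-464| / √6464 ≈ 5.771.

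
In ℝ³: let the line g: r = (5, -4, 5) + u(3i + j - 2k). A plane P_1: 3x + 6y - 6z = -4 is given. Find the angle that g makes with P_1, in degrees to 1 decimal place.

53.3

sin θ = |n·v| / (|n||v|) = |27| / (√81 · √14) = 0.80178.
θ ≈ 53.3°.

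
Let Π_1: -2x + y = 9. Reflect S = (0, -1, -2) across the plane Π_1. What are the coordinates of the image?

(-8, 3, -2)

λ = (n·S − d)/|n|² = (-1 − 9)/5 = -2.
Reflection = S − 2λn = (0, -1, -2) − (-4)·(-2, 1, 0) = (-8, 3, -2).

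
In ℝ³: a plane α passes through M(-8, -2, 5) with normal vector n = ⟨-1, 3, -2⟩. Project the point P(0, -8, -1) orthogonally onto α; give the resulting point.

(-1, -5, -3)

α: n·r = n·M gives -x + 3y - 2z = -8.
Foot = P − λn with λ = (n·P − d)/|n|² = (-22 − (-8))/14 = -1.
Foot = (0, -8, -1) − (-1)·(-1, 3, -2) = (-1, -5, -3).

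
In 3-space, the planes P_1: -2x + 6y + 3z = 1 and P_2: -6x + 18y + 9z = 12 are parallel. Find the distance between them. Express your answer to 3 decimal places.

Rescale P_2 by 1/3: -2x + 6y + 3z = 4. Then distance = |1 − 4| / √49 ≈ 0.429.

0.429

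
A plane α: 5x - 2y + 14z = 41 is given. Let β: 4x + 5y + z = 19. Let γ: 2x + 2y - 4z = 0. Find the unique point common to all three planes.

Solving the 3×3 linear system 5x - 2y + 14z = 41, 4x + 5y + z = 19, 2x + 2y - 4z = 0 (e.g. by elimination or Cramer's rule, determinant = -174) gives (3, 1, 2).

(3, 1, 2)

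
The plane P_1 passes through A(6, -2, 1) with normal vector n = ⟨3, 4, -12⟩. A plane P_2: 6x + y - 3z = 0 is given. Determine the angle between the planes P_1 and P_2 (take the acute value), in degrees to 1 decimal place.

48.9

P_1: n·r = n·A gives 3x + 4y - 12z = -2.
cos θ = |n₁·n₂| / (|n₁||n₂|) = |58| / (√169 · √46).
θ = arccos(0.65782) ≈ 48.9°.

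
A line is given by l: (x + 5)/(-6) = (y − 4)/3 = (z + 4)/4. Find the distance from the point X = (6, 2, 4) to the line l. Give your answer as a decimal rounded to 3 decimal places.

12.758

l has direction (-6, 3, 4) through (-5, 4, -4).
Taking (-5, 4, -4) on l with direction v = (-6, 3, 4): w = X − (-5, 4, -4) = (11, -2, 8), and w × v = (-32, -92, 21).
Distance = |w × v| / |v| = √9929 / √61 ≈ 12.758.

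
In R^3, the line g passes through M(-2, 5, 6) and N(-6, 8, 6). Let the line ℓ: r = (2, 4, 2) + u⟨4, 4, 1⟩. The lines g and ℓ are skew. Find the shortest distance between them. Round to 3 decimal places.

A direction vector for g is N − M = (-4, 3, 0).
Common perpendicular direction n = (-4, 3, 0) × (4, 4, 1) = (3, 4, -28).
With w = (2, 4, 2) − (-2, 5, 6) = (4, -1, -4), w · n = 120.
Distance = |w · n| / |n| = |120| / √809 ≈ 4.219.

4.219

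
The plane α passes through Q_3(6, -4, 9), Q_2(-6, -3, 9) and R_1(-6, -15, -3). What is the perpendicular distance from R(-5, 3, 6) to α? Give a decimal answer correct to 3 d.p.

Q_3Q_2 = (-12, 1, 0), Q_3R_1 = (-12, -11, -12); a normal to α is Q_3Q_2 × Q_3R_1 = (-12, -144, 144).
Using Q_3: α has equation -12x - 144y + 144z = 1800.
n·R − d = (-12)·(-5) + (-144)·(3) + (144)·(6) − 1800 = -1308; |n| = √41616.
Distance = |-1308| / √41616 = 1308/√41616 ≈ 6.412.

6.412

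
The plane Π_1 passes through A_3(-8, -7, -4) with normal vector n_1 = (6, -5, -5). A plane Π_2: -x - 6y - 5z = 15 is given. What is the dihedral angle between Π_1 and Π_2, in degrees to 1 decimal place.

Π_1: n_1·r = n_1·A_3 gives 6x - 5y - 5z = 7.
cos θ = |n₁·n₂| / (|n₁||n₂|) = |49| / (√86 · √62).
θ = arccos(0.67104) ≈ 47.9°.

47.9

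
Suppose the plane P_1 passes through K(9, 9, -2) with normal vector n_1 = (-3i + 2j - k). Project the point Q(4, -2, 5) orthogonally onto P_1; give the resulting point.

P_1: n_1·r = n_1·K gives -3x + 2y - z = -7.
Foot = Q − λn with λ = (n·Q − d)/|n|² = (-21 − (-7))/14 = -1.
Foot = (4, -2, 5) − (-1)·(-3, 2, -1) = (1, 0, 4).

(1, 0, 4)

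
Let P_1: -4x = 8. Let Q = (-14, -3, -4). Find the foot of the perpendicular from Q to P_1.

Foot = Q − λn with λ = (n·Q − d)/|n|² = (56 − 8)/16 = 3.
Foot = (-14, -3, -4) − 3·(-4, 0, 0) = (-2, -3, -4).

(-2, -3, -4)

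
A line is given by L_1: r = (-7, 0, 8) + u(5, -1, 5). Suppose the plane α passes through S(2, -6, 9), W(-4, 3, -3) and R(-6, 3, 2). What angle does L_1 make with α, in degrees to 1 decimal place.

30.2

SW = (-6, 9, -12), SR = (-8, 9, -7); a normal to α is SW × SR = (45, 54, 18).
Using S: α has equation 45x + 54y + 18z = -72.
sin θ = |n·v| / (|n||v|) = |261| / (√5265 · √51) = 0.50368.
θ ≈ 30.2°.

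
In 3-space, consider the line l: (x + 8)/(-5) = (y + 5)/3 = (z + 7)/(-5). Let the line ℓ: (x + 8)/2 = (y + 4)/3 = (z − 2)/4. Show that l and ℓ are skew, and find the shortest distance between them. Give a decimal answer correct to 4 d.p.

5.0229

l has direction (-5, 3, -5) through (-8, -5, -7).
ℓ has direction (2, 3, 4) through (-8, -4, 2).
Common perpendicular direction n = (-5, 3, -5) × (2, 3, 4) = (27, 10, -21).
With w = (-8, -4, 2) − (-8, -5, -7) = (0, 1, 9), w · n = -179.
Since n ≠ 0 the lines are not parallel, and w · n = -179 ≠ 0 so they do not intersect; hence they are skew.
Distance = |w · n| / |n| = |-179| / √1270 ≈ 5.0229.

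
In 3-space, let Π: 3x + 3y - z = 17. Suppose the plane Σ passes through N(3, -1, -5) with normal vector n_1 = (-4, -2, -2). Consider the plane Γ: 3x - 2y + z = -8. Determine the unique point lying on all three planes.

Σ: n_1·r = n_1·N gives -4x - 2y - 2z = 0.
Solving the 3×3 linear system 3x + 3y - z = 17, -4x - 2y - 2z = 0, 3x - 2y + z = -8 (e.g. by elimination or Cramer's rule, determinant = -38) gives (1, 3, -5).

(1, 3, -5)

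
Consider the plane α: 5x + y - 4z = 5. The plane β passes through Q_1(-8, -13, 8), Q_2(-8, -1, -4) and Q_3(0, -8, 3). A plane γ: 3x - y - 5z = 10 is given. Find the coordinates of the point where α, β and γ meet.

(3, -6, 1)

Q_1Q_2 = (0, 12, -12), Q_1Q_3 = (8, 5, -5); a normal to β is Q_1Q_2 × Q_1Q_3 = (0, -96, -96).
Using Q_1: β has equation -96y - 96z = 480.
Solving the 3×3 linear system 5x + y - 4z = 5, -96y - 96z = 480, 3x - y - 5z = 10 (e.g. by elimination or Cramer's rule, determinant = 480) gives (3, -6, 1).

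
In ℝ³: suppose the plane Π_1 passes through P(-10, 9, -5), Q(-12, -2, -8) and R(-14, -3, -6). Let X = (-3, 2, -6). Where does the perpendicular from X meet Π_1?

PQ = (-2, -11, -3), PR = (-4, -12, -1); a normal to Π_1 is PQ × PR = (-25, 10, -20).
Using P: Π_1 has equation -25x + 10y - 20z = 440.
Foot = X − λn with λ = (n·X − d)/|n|² = (215 − 440)/1125 = -1/5.
Foot = (-3, 2, -6) − (-1/5)·(-25, 10, -20) = (-8, 4, -10).

(-8, 4, -10)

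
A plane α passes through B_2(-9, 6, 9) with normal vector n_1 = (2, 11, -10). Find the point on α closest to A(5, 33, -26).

α: n_1·r = n_1·B_2 gives 2x + 11y - 10z = -42.
Foot = A − λn with λ = (n·A − d)/|n|² = (633 − (-42))/225 = 3.
Foot = (5, 33, -26) − 3·(2, 11, -10) = (-1, 0, 4).

(-1, 0, 4)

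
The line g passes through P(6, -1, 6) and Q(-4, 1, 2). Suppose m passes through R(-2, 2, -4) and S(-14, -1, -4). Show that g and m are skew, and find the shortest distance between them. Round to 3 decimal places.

A direction vector for g is Q − P = (-10, 2, -4).
A direction vector for m is S − R = (-12, -3, 0).
Common perpendicular direction n = (-10, 2, -4) × (-12, -3, 0) = (-12, 48, 54).
With w = (-2, 2, -4) − (6, -1, 6) = (-8, 3, -10), w · n = -300.
Since n ≠ 0 the lines are not parallel, and w · n = -300 ≠ 0 so they do not intersect; hence they are skew.
Distance = |w · n| / |n| = |-300| / √5364 ≈ 4.096.

4.096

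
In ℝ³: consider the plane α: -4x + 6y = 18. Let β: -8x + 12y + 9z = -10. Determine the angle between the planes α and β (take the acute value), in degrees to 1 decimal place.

cos θ = |n₁·n₂| / (|n₁||n₂|) = |104| / (√52 · √289).
θ = arccos(0.84837) ≈ 32.0°.

32.0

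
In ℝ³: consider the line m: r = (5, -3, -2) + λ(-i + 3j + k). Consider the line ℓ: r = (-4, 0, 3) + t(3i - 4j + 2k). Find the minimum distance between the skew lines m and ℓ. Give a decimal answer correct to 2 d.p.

Common perpendicular direction n = (-1, 3, 1) × (3, -4, 2) = (10, 5, -5).
With w = (-4, 0, 3) − (5, -3, -2) = (-9, 3, 5), w · n = -100.
Distance = |w · n| / |n| = |-100| / √150 ≈ 8.16.

8.16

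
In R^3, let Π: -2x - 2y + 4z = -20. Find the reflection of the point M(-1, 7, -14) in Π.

(-9, -1, 2)

λ = (n·M − d)/|n|² = (-68 − (-20))/24 = -2.
Reflection = M − 2λn = (-1, 7, -14) − (-4)·(-2, -2, 4) = (-9, -1, 2).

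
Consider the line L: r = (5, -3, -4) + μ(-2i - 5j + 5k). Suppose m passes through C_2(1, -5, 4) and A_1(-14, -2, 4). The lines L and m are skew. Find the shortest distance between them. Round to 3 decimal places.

3.932

A direction vector for m is A_1 − C_2 = (-15, 3, 0).
Common perpendicular direction n = (-2, -5, 5) × (-15, 3, 0) = (-15, -75, -81).
With w = (1, -5, 4) − (5, -3, -4) = (-4, -2, 8), w · n = -438.
Distance = |w · n| / |n| = |-438| / √12411 ≈ 3.932.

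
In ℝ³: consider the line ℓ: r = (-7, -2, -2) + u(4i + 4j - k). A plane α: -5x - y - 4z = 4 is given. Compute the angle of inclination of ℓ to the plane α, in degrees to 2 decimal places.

32.49

sin θ = |n·v| / (|n||v|) = |-20| / (√42 · √33) = 0.53722.
θ ≈ 32.49°.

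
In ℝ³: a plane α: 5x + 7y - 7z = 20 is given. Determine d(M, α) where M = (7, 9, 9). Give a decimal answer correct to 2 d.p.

n·M − d = (5)·(7) + (7)·(9) + (-7)·(9) − 20 = 15; |n| = √123.
Distance = |15| / √123 = 15/√123 ≈ 1.35.

1.35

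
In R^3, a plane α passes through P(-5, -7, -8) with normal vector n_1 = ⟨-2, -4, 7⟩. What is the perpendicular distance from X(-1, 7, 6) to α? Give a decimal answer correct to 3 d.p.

4.093

α: n_1·r = n_1·P gives -2x - 4y + 7z = -18.
n·X − d = (-2)·(-1) + (-4)·(7) + (7)·(6) − (-18) = 34; |n| = √69.
Distance = |34| / √69 = 34/√69 ≈ 4.093.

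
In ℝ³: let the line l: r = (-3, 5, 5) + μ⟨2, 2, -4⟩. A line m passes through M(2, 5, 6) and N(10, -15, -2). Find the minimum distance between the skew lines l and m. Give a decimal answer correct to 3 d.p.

4.774

A direction vector for m is N − M = (8, -20, -8).
Common perpendicular direction n = (2, 2, -4) × (8, -20, -8) = (-96, -16, -56).
With w = (2, 5, 6) − (-3, 5, 5) = (5, 0, 1), w · n = -536.
Distance = |w · n| / |n| = |-536| / √12608 ≈ 4.774.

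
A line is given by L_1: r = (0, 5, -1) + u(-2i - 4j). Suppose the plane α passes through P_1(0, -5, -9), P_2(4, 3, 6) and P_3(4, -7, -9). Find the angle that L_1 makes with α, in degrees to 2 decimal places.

59.19

P_1P_2 = (4, 8, 15), P_1P_3 = (4, -2, 0); a normal to α is P_1P_2 × P_1P_3 = (30, 60, -40).
Using P_1: α has equation 30x + 60y - 40z = 60.
sin θ = |n·v| / (|n||v|) = |-300| / (√6100 · √20) = 0.85890.
θ ≈ 59.19°.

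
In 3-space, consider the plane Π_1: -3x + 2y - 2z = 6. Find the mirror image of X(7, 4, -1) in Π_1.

(1, 8, -5)

λ = (n·X − d)/|n|² = (-11 − 6)/17 = -1.
Reflection = X − 2λn = (7, 4, -1) − (-2)·(-3, 2, -2) = (1, 8, -5).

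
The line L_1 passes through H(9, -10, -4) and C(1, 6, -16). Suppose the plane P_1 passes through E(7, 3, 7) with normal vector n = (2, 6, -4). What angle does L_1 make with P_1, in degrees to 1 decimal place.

A direction vector for L_1 is C − H = (-8, 16, -12).
P_1: n·r = n·E gives 2x + 6y - 4z = 4.
sin θ = |n·v| / (|n||v|) = |128| / (√56 · √464) = 0.79407.
θ ≈ 52.6°.

52.6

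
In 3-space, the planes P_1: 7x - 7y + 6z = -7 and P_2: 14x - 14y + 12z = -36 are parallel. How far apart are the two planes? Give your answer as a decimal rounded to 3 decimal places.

Rescale P_2 by 1/2: 7x - 7y + 6z = -18. Then distance = |-7 − (-18)| / √134 ≈ 0.950.

0.950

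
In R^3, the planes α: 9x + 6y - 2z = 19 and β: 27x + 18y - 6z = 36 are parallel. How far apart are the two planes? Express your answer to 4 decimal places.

Rescale β by 1/3: 9x + 6y - 2z = 12. Then distance = |19 − 12| / √121 ≈ 0.6364.

0.6364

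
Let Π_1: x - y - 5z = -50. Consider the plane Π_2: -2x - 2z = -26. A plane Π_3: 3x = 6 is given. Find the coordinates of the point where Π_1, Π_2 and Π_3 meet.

(2, -3, 11)

Solving the 3×3 linear system x - y - 5z = -50, -2x - 2z = -26, 3x = 6 (e.g. by elimination or Cramer's rule, determinant = 6) gives (2, -3, 11).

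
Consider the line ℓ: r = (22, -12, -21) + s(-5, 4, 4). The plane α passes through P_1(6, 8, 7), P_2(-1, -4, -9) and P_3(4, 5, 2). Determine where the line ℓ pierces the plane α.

(2, 4, -5)

P_1P_2 = (-7, -12, -16), P_1P_3 = (-2, -3, -5); a normal to α is P_1P_2 × P_1P_3 = (12, -3, -3).
Using P_1: α has equation 12x - 3y - 3z = 27.
Substitute r = (22, -12, -21) + t(-5, 4, 4) into the plane: 363 + (-84)t = 27, so t = 4.
Intersection: (22, -12, -21) + 4·(-5, 4, 4) = (2, 4, -5).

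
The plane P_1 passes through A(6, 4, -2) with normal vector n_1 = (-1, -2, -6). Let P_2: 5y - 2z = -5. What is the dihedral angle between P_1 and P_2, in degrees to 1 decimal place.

P_1: n_1·r = n_1·A gives -x - 2y - 6z = -2.
cos θ = |n₁·n₂| / (|n₁||n₂|) = |2| / (√41 · √29).
θ = arccos(0.05800) ≈ 86.7°.

86.7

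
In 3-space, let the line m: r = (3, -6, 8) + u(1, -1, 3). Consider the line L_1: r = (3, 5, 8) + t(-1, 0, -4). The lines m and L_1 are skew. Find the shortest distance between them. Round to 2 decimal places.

2.59

Common perpendicular direction n = (1, -1, 3) × (-1, 0, -4) = (4, 1, -1).
With w = (3, 5, 8) − (3, -6, 8) = (0, 11, 0), w · n = 11.
Distance = |w · n| / |n| = |11| / √18 ≈ 2.59.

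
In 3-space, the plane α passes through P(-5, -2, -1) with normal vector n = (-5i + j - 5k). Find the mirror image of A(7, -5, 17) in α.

α: n·r = n·P gives -5x + y - 5z = 28.
λ = (n·A − d)/|n|² = (-125 − 28)/51 = -3.
Reflection = A − 2λn = (7, -5, 17) − (-6)·(-5, 1, -5) = (-23, 1, -13).

(-23, 1, -13)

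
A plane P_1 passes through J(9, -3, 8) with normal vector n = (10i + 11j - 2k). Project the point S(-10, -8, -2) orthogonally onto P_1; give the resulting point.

(0, 3, -4)

P_1: n·r = n·J gives 10x + 11y - 2z = 41.
Foot = S − λn with λ = (n·S − d)/|n|² = (-184 − 41)/225 = -1.
Foot = (-10, -8, -2) − (-1)·(10, 11, -2) = (0, 3, -4).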